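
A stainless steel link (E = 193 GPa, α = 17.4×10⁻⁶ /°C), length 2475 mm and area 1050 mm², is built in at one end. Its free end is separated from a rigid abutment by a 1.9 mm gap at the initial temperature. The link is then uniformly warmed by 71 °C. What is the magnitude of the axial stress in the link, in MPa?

Free thermal elongation = αΔT L = 17.4×10⁻⁶ × 71 × 2475 = 3.058 mm.
The gap closes (δ_free > 1.9 mm) and the wall then resists a further 3.058 − 1.9 = 1.158 mm of expansion.
So σ = E(δ_free − g)/L = 193×10³ × 1.158/2475 = 90.27 MPa.

σ ≈ 90.3 MPa (compressive)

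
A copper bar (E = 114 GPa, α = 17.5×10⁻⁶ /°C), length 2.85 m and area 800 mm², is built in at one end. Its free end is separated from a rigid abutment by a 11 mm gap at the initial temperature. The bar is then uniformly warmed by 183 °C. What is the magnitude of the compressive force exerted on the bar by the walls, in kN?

P ≈ 0 kN

If the wall were absent the bar would grow by αΔT L = 17.5×10⁻⁶ × 183 × 2850 = 9.127 mm.
This is smaller than the 11 mm clearance, so the bar expands freely without reaching the stop — the stress is zero.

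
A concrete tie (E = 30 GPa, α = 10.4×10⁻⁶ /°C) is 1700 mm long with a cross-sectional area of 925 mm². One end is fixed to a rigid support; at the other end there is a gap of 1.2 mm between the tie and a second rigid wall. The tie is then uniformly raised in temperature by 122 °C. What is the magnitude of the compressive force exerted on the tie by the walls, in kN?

P ≈ 15.6 kN

If the wall were absent the tie would grow by αΔT L = 10.4×10⁻⁶ × 122 × 1700 = 2.157 mm.
After closing the 1.2 mm clearance, 2.157 − 1.2 = 0.957 mm of expansion remains to be suppressed by the wall.
That suppressed elongation corresponds to σ = E·Δ/L = 30×10³ × 0.957/1700 = 16.89 MPa.
P = σA = 16.89 × 925 = 15.62 kN.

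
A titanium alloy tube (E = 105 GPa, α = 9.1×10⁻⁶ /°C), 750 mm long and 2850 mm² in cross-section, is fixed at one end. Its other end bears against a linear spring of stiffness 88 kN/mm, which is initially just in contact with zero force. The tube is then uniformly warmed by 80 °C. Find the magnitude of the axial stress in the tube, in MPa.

If the spring were absent the tube would lengthen by αΔT L = 9.1×10⁻⁶ × 80 × 750 = 0.546 mm.
With a force P in the spring, the elastic change of the tube is PL/(AE) and that of the spring is P/k; compatibility requires their sum to equal δ_free.
So P = δ_free / [L/(AE) + 1/k] = 0.546 / [ 750/(2850×105×10³) + 1/(88×10³) ].
P = 0.546 / 1.387×10⁻⁵ = 39370 N.
σ = P/A = 39370/2850 = 13.81 MPa.

σ ≈ 13.8 MPa (compressive)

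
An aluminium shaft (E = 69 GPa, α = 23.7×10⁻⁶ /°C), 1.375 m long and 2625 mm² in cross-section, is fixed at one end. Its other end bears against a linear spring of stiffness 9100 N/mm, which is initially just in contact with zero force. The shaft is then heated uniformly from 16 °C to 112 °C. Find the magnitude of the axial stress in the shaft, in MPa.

If the spring were absent the shaft would lengthen by αΔT L = 23.7×10⁻⁶ × 96 × 1375 = 3.128 mm.
Let P be the compressive force at the spring. The shaft shortens elastically by PL/(AE) and the spring compresses by P/k; together these equal δ_free.
So P = δ_free / [L/(AE) + 1/k] = 3.128 / [ 1375/(2625×69×10³) + 1/(9100) ].
P = 3.128 / 0.0001175 = 26630 N.
σ = P/A = 26630/2625 = 10.14 MPa.

σ ≈ 10.1 MPa (compressive)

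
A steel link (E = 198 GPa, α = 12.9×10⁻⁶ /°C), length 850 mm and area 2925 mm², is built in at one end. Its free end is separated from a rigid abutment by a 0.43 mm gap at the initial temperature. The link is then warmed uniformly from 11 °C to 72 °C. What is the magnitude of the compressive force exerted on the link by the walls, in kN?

Unrestrained expansion: δ_free = αΔT L = 12.9×10⁻⁶ × 61 × 850 = 0.6689 mm.
After closing the 0.43 mm clearance, 0.6689 − 0.43 = 0.2389 mm of expansion remains to be suppressed by the wall.
So σ = E(δ_free − g)/L = 198×10³ × 0.2389/850 = 55.64 MPa.
P = σA = 55.64 × 2925 = 162.8 kN.

P ≈ 163 kN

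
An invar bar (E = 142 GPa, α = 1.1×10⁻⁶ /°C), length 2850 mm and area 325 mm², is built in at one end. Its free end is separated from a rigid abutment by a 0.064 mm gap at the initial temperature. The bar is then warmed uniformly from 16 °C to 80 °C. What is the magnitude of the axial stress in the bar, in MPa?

σ ≈ 6.81 MPa (compressive)

Unrestrained expansion: δ_free = αΔT L = 1.1×10⁻⁶ × 64 × 2850 = 0.2006 mm.
This exceeds the 0.064 mm gap, so the wall pushes back. The portion of expansion that must be recovered elastically is δ_free − gap = 0.2006 − 0.064 = 0.1366 mm.
So σ = E(δ_free − g)/L = 142×10³ × 0.1366/2850 = 6.808 MPa.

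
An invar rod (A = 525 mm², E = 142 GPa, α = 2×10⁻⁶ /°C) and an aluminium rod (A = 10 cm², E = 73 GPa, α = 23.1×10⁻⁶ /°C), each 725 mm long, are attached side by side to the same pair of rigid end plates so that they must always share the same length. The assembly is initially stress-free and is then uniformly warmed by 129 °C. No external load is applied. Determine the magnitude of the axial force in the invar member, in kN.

P ≈ 100 kN (tensile in the invar)

Equilibrium of a rigid end plate with no external load gives equal and opposite internal forces ±P in the two members. Since α_{aluminium} > α_{invar}, heating drives the aluminium into compression and the invar into tension.
Equating the net (thermal + elastic) strains gives |α₁ − α₂|·ΔT = P·[1/(A₁E₁) + 1/(A₂E₂)].
|α₁ − α₂|·ΔT = 21.1×10⁻⁶ × 129 = 0.002722.
1/(A₁E₁) + 1/(A₂E₂) = 1/(525×142×10³) + 1/(1000×73×10³) = 2.711×10⁻⁸ N⁻¹.
So P = 0.002722 / 2.711×10⁻⁸ = 100.4 kN.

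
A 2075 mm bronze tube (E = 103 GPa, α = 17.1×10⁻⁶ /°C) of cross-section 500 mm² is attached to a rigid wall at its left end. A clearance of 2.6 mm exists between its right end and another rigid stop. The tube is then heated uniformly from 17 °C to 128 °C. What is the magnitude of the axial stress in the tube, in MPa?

σ ≈ 66.4 MPa (compressive)

If the wall were absent the tube would grow by αΔT L = 17.1×10⁻⁶ × 111 × 2075 = 3.939 mm.
After closing the 2.6 mm clearance, 3.939 − 2.6 = 1.339 mm of expansion remains to be suppressed by the wall.
That suppressed elongation corresponds to σ = E·Δ/L = 103×10³ × 1.339/2075 = 66.44 MPa.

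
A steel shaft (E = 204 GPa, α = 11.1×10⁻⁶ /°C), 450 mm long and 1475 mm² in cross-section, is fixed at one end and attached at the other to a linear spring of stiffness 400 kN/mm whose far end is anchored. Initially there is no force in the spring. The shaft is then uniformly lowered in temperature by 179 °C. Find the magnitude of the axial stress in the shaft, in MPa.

If the spring were absent the shaft would shorten by αΔT L = 11.1×10⁻⁶ × 179 × 450 = 0.8941 mm.
With a force P in the spring, the elastic change of the shaft is PL/(AE) and that of the spring is P/k; compatibility requires their sum to equal δ_free.
P [ L/(AE) + 1/k ] = δ_free → P [ 450/(1475×204×10³) + 1/(400×10³) ] = 0.8941.
P = 0.8941 / 3.996×10⁻⁶ = 223800 N.
σ = P/A = 223800/1475 = 151.7 MPa.

σ ≈ 152 MPa (tensile)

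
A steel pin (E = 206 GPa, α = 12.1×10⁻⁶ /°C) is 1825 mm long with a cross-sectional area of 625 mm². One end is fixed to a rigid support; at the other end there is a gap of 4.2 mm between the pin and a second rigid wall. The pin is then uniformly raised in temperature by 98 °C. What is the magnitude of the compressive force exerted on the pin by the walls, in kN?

Unrestrained expansion: δ_free = αΔT L = 12.1×10⁻⁶ × 98 × 1825 = 2.164 mm.
This is smaller than the 4.2 mm clearance, so the pin expands freely without reaching the stop — the stress is zero.

P ≈ 0 kN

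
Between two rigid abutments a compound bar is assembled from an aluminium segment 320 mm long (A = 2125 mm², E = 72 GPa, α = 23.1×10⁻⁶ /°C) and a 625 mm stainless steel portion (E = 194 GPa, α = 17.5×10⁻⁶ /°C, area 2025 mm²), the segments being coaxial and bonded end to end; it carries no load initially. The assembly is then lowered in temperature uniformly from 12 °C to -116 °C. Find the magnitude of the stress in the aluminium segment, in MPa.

σ ≈ 300 MPa (tensile)

With the walls removed the bar would change length by δ_free = Σ αᵢΔT Lᵢ = 23.1×10⁻⁶×128×320 + 17.5×10⁻⁶×128×625 = 2.346 mm.
The walls prevent any net length change, so an axial force P (same in every segment) develops. Compatibility: P · Σ Lᵢ/(AᵢEᵢ) = δ_free.
The series flexibility is Σ Lᵢ/(AᵢEᵢ) = 320/(2125×72×10³) + 625/(2025×194×10³) = 3.682×10⁻⁶ mm/N.
Hence P = δ_free / Σ(L/AE) = 2.346/3.682×10⁻⁶ = 637.1 kN (tensile).
σ_{aluminium} = P / A = 637100 / 2125 = 299.8 MPa.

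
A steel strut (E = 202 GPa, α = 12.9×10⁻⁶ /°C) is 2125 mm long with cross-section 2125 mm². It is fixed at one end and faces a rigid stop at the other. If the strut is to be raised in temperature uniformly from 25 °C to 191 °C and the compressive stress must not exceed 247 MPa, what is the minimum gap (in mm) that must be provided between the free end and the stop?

Free expansion if unrestrained: δ_free = αΔT L = 12.9×10⁻⁶ × 166 × 2125 = 4.55 mm.
A stress of 247 MPa corresponds to the wall pushing the strut back by σL/E = 247×2125/(202×10³) = 2.598 mm.
The gap must absorb the remainder: g_min = 4.55 − 2.598 = 1.952 mm.

g ≈ 1.95 mm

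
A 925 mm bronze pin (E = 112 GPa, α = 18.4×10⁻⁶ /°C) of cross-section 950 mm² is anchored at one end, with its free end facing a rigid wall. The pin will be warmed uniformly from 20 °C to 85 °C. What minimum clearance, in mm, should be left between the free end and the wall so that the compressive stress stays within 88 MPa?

g ≈ 0.38 mm

Free expansion if unrestrained: δ_free = αΔT L = 18.4×10⁻⁶ × 65 × 925 = 1.106 mm.
A stress of 88 MPa corresponds to the wall pushing the pin back by σL/E = 88×925/(112×10³) = 0.7268 mm.
So the gap has to take up the difference, g_min = δ_free − σL/E = 1.106 − 0.7268 = 0.3795 mm.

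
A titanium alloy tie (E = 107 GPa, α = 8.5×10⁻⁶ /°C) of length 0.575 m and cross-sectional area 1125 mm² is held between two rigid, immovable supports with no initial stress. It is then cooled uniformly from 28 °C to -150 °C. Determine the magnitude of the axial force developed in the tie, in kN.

P ≈ 182 kN (tensile)

The ends cannot move, so σ = EαΔT = 107×10³ × 8.5×10⁻⁶ × 178 = 161.9 MPa.
Axial force P = σA = 161.9 × 1125 = 182100 N = 182.1 kN, tensile.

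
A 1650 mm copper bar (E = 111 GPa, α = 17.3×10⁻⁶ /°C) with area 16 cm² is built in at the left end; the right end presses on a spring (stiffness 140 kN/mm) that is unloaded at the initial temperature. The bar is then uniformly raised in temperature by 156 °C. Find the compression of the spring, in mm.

Free thermal expansion: δ_free = αΔT L = 17.3×10⁻⁶ × 156 × 1650 = 4.453 mm.
With a force P in the spring, the elastic change of the bar is PL/(AE) and that of the spring is P/k; compatibility requires their sum to equal δ_free.
So P = δ_free / [L/(AE) + 1/k] = 4.453 / [ 1650/(1600×111×10³) + 1/(140×10³) ].
P = 4.453 / 1.643×10⁻⁵ = 271000 N.
Spring compression = P/k = 271000/(140×10³) = 1.936 mm.

δ ≈ 1.94 mm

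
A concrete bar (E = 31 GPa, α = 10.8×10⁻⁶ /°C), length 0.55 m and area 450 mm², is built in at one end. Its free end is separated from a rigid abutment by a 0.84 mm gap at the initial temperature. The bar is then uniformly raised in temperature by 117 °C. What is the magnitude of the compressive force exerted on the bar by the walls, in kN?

P ≈ 0 kN

Free thermal elongation = αΔT L = 10.8×10⁻⁶ × 117 × 550 = 0.695 mm.
Since δ_free = 0.695 mm is less than the 0.84 mm gap, the bar never touches the wall. No axial force develops.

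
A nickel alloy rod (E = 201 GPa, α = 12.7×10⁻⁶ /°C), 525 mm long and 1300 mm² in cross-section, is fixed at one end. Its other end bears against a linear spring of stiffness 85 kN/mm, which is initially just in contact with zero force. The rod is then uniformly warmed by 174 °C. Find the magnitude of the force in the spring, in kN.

Free thermal expansion: δ_free = αΔT L = 12.7×10⁻⁶ × 174 × 525 = 1.16 mm.
With a force P in the spring, the elastic change of the rod is PL/(AE) and that of the spring is P/k; compatibility requires their sum to equal δ_free.
P [ L/(AE) + 1/k ] = δ_free → P [ 525/(1300×201×10³) + 1/(85×10³) ] = 1.16.
P = 1.16 / 1.377×10⁻⁵ = 84230 N.

P ≈ 84.2 kN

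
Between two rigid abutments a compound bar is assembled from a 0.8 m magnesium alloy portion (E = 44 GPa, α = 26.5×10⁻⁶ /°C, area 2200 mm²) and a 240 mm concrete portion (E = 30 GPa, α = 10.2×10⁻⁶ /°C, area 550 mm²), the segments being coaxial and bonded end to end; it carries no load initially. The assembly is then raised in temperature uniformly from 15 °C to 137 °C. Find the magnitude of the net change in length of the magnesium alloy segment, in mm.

Free thermal expansion of the whole bar: Σ αᵢΔT Lᵢ = 26.5×10⁻⁶×122×800 + 10.2×10⁻⁶×122×240 = 2.885 mm.
The rigid supports impose zero overall length change; the single axial force P common to all segments must satisfy P Σ Lᵢ/(AᵢEᵢ) = δ_free.
The series flexibility is Σ Lᵢ/(AᵢEᵢ) = 800/(2200×44×10³) + 240/(550×30×10³) = 2.281×10⁻⁵ mm/N.
Hence P = δ_free / Σ(L/AE) = 2.885/2.281×10⁻⁵ = 126.5 kN (compressive).
For the magnesium alloy segment, free thermal change = 26.5×10⁻⁶×122×800 = 2.586 mm and elastic change from P = 126500×800/(2200×44×10³) = 1.045 mm; these oppose, so the net change is 1.54 mm (segment lengthens).

|ΔL| ≈ 1.54 mm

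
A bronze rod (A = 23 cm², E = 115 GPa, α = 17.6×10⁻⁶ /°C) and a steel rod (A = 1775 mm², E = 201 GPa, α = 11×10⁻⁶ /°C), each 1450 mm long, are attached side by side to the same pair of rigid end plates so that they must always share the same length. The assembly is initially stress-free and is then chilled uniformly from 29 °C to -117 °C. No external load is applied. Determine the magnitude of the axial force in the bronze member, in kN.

Both members must finish at the same length. With the larger α, the bronze tends to over-contract; the plates restrain it, putting the bronze in tension and the steel in compression. With no external load the two internal forces are equal and opposite, magnitude P.
Setting the final lengths equal and cancelling L: (α₁ − α₂)ΔT = P/(A₁E₁) + P/(A₂E₂).
|α₁ − α₂|·ΔT = 6.6×10⁻⁶ × 146 = 0.0009636.
1/(A₁E₁) + 1/(A₂E₂) = 1/(2300×115×10³) + 1/(1775×201×10³) = 6.584×10⁻⁹ N⁻¹.
So P = 0.0009636 / 6.584×10⁻⁹ = 146.4 kN.

P ≈ 146 kN (tensile in the bronze)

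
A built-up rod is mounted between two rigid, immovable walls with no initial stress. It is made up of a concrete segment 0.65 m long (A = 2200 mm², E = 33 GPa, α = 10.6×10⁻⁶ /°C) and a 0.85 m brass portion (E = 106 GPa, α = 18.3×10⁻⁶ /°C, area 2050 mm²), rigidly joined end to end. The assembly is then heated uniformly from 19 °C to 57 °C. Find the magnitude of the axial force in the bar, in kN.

With the walls removed the bar would change length by δ_free = Σ αᵢΔT Lᵢ = 10.6×10⁻⁶×38×650 + 18.3×10⁻⁶×38×850 = 0.8529 mm.
The walls prevent any net length change, so an axial force P (same in every segment) develops. Compatibility: P · Σ Lᵢ/(AᵢEᵢ) = δ_free.
The series flexibility is Σ Lᵢ/(AᵢEᵢ) = 650/(2200×33×10³) + 850/(2050×106×10³) = 1.286×10⁻⁵ mm/N.
Hence P = δ_free / Σ(L/AE) = 0.8529/1.286×10⁻⁵ = 66.3 kN (compressive).

P ≈ 66.3 kN (compressive)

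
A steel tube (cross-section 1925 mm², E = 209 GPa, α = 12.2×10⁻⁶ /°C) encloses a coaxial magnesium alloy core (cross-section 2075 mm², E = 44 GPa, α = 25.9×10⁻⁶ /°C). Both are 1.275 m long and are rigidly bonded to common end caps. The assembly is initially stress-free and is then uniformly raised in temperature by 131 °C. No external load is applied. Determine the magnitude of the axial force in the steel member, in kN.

P ≈ 134 kN (tensile in the steel)

Both members must finish at the same length. With the larger α, the magnesium alloy tends to over-expand; the plates restrain it, putting the magnesium alloy in compression and the steel in tension. With no external load the two internal forces are equal and opposite, magnitude P.
Setting the final lengths equal and cancelling L: (α₁ − α₂)ΔT = P/(A₁E₁) + P/(A₂E₂).
|α₁ − α₂|·ΔT = 13.7×10⁻⁶ × 131 = 0.001795.
1/(A₁E₁) + 1/(A₂E₂) = 1/(1925×209×10³) + 1/(2075×44×10³) = 1.344×10⁻⁸ N⁻¹.
P = 0.001795 / 1.344×10⁻⁸ = 133500 N = 133.5 kN.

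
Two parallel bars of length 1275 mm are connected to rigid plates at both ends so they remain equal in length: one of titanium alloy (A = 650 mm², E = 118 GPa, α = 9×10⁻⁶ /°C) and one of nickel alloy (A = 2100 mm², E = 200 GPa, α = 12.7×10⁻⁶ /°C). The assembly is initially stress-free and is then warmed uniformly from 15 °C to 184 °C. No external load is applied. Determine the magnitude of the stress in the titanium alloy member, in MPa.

Equilibrium of a rigid end plate with no external load gives equal and opposite internal forces ±P in the two members. Since α_{nickel alloy} > α_{titanium alloy}, heating drives the nickel alloy into compression and the titanium alloy into tension.
Compatibility of the two members (thermal + elastic change equal): (α₁ − α₂)ΔT = P·[1/(A₁E₁) + 1/(A₂E₂)].
|α₁ − α₂|·ΔT = 3.7×10⁻⁶ × 169 = 0.0006253.
1/(A₁E₁) + 1/(A₂E₂) = 1/(650×118×10³) + 1/(2100×200×10³) = 1.542×10⁻⁸ N⁻¹.
P = 0.0006253 / 1.542×10⁻⁸ = 40550 N = 40.55 kN.
σ_{titanium alloy} = P/A₁ = 40550/650 = 62.39 MPa, tensile.

σ ≈ 62.4 MPa (tensile)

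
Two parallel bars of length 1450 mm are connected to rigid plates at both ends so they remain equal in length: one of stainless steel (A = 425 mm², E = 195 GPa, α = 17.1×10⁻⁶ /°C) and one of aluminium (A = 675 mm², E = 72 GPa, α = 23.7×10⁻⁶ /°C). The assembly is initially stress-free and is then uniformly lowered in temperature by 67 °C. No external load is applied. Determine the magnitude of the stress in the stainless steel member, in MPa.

σ ≈ 31.9 MPa (compressive)

Both members must finish at the same length. With the larger α, the aluminium tends to over-contract; the plates restrain it, putting the aluminium in tension and the stainless steel in compression. With no external load the two internal forces are equal and opposite, magnitude P.
Compatibility of the two members (thermal + elastic change equal): (α₁ − α₂)ΔT = P·[1/(A₁E₁) + 1/(A₂E₂)].
|α₁ − α₂|·ΔT = 6.6×10⁻⁶ × 67 = 0.0004422.
1/(A₁E₁) + 1/(A₂E₂) = 1/(425×195×10³) + 1/(675×72×10³) = 3.264×10⁻⁸ N⁻¹.
So P = 0.0004422 / 3.264×10⁻⁸ = 13.55 kN.
σ_{stainless steel} = P/A₁ = 13550/425 = 31.87 MPa, compressive.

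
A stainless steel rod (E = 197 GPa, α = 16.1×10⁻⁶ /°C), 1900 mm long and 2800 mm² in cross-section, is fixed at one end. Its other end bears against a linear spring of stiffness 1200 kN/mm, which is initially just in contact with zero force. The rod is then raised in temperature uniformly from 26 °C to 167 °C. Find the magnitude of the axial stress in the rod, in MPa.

Free thermal expansion: δ_free = αΔT L = 16.1×10⁻⁶ × 141 × 1900 = 4.313 mm.
With a force P in the spring, the elastic change of the rod is PL/(AE) and that of the spring is P/k; compatibility requires their sum to equal δ_free.
P [ L/(AE) + 1/k ] = δ_free → P [ 1900/(2800×197×10³) + 1/(1200×10³) ] = 4.313.
P = 4.313 / 4.278×10⁻⁶ = 1.008×10⁶ N.
σ = P/A = 1.008×10⁶/2800 = 360.1 MPa.

σ ≈ 360 MPa (compressive)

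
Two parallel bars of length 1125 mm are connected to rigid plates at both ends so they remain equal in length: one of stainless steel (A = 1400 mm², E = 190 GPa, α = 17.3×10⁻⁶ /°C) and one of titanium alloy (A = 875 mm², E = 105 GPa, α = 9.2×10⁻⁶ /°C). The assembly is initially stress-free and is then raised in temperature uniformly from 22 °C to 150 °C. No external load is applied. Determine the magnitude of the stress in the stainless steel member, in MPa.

σ ≈ 50.6 MPa (compressive)

Equilibrium of a rigid end plate with no external load gives equal and opposite internal forces ±P in the two members. Since α_{stainless steel} > α_{titanium alloy}, heating drives the stainless steel into compression and the titanium alloy into tension.
Compatibility of the two members (thermal + elastic change equal): (α₁ − α₂)ΔT = P·[1/(A₁E₁) + 1/(A₂E₂)].
|α₁ − α₂|·ΔT = 8.1×10⁻⁶ × 128 = 0.001037.
1/(A₁E₁) + 1/(A₂E₂) = 1/(1400×190×10³) + 1/(875×105×10³) = 1.464×10⁻⁸ N⁻¹.
P = 0.001037 / 1.464×10⁻⁸ = 70800 N = 70.8 kN.
σ_{stainless steel} = P/A₁ = 70800/1400 = 50.57 MPa, compressive.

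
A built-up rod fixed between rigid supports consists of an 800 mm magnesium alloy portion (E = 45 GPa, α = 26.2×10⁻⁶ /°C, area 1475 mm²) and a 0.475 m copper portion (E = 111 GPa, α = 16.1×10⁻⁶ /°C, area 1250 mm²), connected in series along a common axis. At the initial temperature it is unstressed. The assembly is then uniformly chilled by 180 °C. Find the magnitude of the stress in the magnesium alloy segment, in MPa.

σ ≈ 226 MPa (tensile)

Free thermal contraction of the whole bar: Σ αᵢΔT Lᵢ = 26.2×10⁻⁶×180×800 + 16.1×10⁻⁶×180×475 = 5.149 mm.
The walls prevent any net length change, so an axial force P (same in every segment) develops. Compatibility: P · Σ Lᵢ/(AᵢEᵢ) = δ_free.
Σ Lᵢ/(AᵢEᵢ) = 800/(1475×45×10³) + 475/(1250×111×10³) = 1.548×10⁻⁵ mm/N.
So P = 5.149 / 1.548×10⁻⁵ = 332.7 kN, tensile.
σ_{magnesium alloy} = P / A = 332700 / 1475 = 225.6 MPa.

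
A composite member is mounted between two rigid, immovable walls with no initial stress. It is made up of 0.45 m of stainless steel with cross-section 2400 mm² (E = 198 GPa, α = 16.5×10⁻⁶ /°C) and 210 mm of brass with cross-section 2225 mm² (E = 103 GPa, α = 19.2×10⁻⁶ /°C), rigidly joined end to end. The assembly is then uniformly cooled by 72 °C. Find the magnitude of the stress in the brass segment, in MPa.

With the walls removed the bar would change length by δ_free = Σ αᵢΔT Lᵢ = 16.5×10⁻⁶×72×450 + 19.2×10⁻⁶×72×210 = 0.8249 mm.
Since the ends are fixed, an axial force P builds up, equal in every segment, with P · Σ Lᵢ/(AᵢEᵢ) = δ_free.
Σ Lᵢ/(AᵢEᵢ) = 450/(2400×198×10³) + 210/(2225×103×10³) = 1.863×10⁻⁶ mm/N.
So P = 0.8249 / 1.863×10⁻⁶ = 442.7 kN, tensile.
σ_{brass} = P / A = 442700 / 2225 = 199 MPa.

σ ≈ 199 MPa (tensile)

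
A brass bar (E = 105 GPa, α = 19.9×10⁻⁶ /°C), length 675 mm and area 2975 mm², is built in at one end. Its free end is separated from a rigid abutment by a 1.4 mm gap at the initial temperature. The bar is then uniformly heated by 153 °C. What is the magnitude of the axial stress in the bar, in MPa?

Free thermal elongation = αΔT L = 19.9×10⁻⁶ × 153 × 675 = 2.055 mm.
After closing the 1.4 mm clearance, 2.055 − 1.4 = 0.6552 mm of expansion remains to be suppressed by the wall.
Compatibility: PL/(AE) = 0.6552 mm, so σ = P/A = E × (0.6552/675) = 101.9 MPa.

σ ≈ 102 MPa (compressive)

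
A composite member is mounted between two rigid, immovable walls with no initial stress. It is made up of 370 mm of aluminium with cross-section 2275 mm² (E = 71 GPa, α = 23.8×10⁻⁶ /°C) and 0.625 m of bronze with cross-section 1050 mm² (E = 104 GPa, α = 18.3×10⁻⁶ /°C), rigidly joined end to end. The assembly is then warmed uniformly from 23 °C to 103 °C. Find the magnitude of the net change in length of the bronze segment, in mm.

|ΔL| ≈ 0.242 mm

If the supports were absent, the total length change would be Σ αᵢΔT Lᵢ = 23.8×10⁻⁶×80×370 + 18.3×10⁻⁶×80×625 = 1.619 mm.
The walls prevent any net length change, so an axial force P (same in every segment) develops. Compatibility: P · Σ Lᵢ/(AᵢEᵢ) = δ_free.
Σ Lᵢ/(AᵢEᵢ) = 370/(2275×71×10³) + 625/(1050×104×10³) = 8.014×10⁻⁶ mm/N.
Hence P = δ_free / Σ(L/AE) = 1.619/8.014×10⁻⁶ = 202.1 kN (compressive).
For the bronze segment, free thermal change = 18.3×10⁻⁶×80×625 = 0.915 mm and elastic change from P = 202100×625/(1050×104×10³) = 1.157 mm; these oppose, so the net change is 0.242 mm (segment shortens).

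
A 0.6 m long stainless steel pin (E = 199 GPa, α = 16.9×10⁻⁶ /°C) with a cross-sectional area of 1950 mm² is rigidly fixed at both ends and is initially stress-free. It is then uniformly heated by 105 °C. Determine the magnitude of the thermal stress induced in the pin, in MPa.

σ ≈ 353 MPa (compressive)

With length fixed, the mechanical strain must cancel the thermal strain αΔT = 16.9×10⁻⁶ × 105 = 1774.5×10⁻⁶.
Hence σ = E·αΔT = 199×10³ × 1774.5×10⁻⁶ = 353.1 MPa, compressive.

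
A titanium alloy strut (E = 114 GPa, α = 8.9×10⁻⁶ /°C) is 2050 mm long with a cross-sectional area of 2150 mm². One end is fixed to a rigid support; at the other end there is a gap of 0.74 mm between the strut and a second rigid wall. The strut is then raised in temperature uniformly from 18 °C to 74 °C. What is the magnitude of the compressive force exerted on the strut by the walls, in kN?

Free thermal elongation = αΔT L = 8.9×10⁻⁶ × 56 × 2050 = 1.022 mm.
After closing the 0.74 mm clearance, 1.022 − 0.74 = 0.2817 mm of expansion remains to be suppressed by the wall.
So σ = E(δ_free − g)/L = 114×10³ × 0.2817/2050 = 15.67 MPa.
Force on the wall = σA = 15.67 × 2150 mm² = 33.68 kN.

P ≈ 33.7 kN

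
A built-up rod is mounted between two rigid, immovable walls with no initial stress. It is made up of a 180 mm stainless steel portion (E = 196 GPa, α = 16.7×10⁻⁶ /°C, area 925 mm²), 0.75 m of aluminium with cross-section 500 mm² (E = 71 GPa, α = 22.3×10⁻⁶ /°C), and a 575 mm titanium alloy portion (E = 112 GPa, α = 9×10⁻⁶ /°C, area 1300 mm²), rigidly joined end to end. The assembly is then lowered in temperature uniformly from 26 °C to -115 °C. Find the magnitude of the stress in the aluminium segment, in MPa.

σ ≈ 269 MPa (tensile)

If the supports were absent, the total length change would be Σ αᵢΔT Lᵢ = 16.7×10⁻⁶×141×180 + 22.3×10⁻⁶×141×750 + 9×10⁻⁶×141×575 = 3.512 mm.
The walls prevent any net length change, so an axial force P (same in every segment) develops. Compatibility: P · Σ Lᵢ/(AᵢEᵢ) = δ_free.
The series flexibility is Σ Lᵢ/(AᵢEᵢ) = 180/(925×196×10³) + 750/(500×71×10³) + 575/(1300×112×10³) = 2.607×10⁻⁵ mm/N.
So P = 3.512 / 2.607×10⁻⁵ = 134.7 kN, tensile.
σ_{aluminium} = P / A = 134700 / 500 = 269.4 MPa.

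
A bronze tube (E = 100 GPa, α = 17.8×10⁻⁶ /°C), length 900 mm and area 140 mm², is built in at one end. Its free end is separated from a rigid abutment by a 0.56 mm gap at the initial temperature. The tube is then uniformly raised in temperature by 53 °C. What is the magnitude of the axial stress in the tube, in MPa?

Unrestrained expansion: δ_free = αΔT L = 17.8×10⁻⁶ × 53 × 900 = 0.8491 mm.
After closing the 0.56 mm clearance, 0.8491 − 0.56 = 0.2891 mm of expansion remains to be suppressed by the wall.
Compatibility: PL/(AE) = 0.2891 mm, so σ = P/A = E × (0.2891/900) = 32.12 MPa.

σ ≈ 32.1 MPa (compressive)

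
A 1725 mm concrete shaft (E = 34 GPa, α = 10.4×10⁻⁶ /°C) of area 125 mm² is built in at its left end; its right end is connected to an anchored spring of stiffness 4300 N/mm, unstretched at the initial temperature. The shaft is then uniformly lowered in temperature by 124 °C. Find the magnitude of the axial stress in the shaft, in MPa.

Free thermal contraction: δ_free = αΔT L = 10.4×10⁻⁶ × 124 × 1725 = 2.225 mm.
Let P be the tensile force in the spring. The shaft extends elastically by PL/(AE) and the spring stretches by P/k; together these equal δ_free.
So P = δ_free / [L/(AE) + 1/k] = 2.225 / [ 1725/(125×34×10³) + 1/(4300) ].
P = 2.225 / 0.0006384 = 3484 N.
σ = P/A = 3484/125 = 27.87 MPa.

σ ≈ 27.9 MPa (tensile)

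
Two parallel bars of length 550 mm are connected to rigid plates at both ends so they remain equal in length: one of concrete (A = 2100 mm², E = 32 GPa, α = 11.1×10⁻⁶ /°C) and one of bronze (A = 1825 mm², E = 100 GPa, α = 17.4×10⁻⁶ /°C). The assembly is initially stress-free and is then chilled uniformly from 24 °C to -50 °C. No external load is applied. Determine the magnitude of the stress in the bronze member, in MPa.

σ ≈ 12.5 MPa (tensile)

Both members must finish at the same length. With the larger α, the bronze tends to over-contract; the plates restrain it, putting the bronze in tension and the concrete in compression. With no external load the two internal forces are equal and opposite, magnitude P.
Compatibility of the two members (thermal + elastic change equal): (α₁ − α₂)ΔT = P·[1/(A₁E₁) + 1/(A₂E₂)].
|α₁ − α₂|·ΔT = 6.3×10⁻⁶ × 74 = 0.0004662.
1/(A₁E₁) + 1/(A₂E₂) = 1/(2100×32×10³) + 1/(1825×100×10³) = 2.036×10⁻⁸ N⁻¹.
So P = 0.0004662 / 2.036×10⁻⁸ = 22.9 kN.
σ_{bronze} = P/A₂ = 22900/1825 = 12.55 MPa, tensile.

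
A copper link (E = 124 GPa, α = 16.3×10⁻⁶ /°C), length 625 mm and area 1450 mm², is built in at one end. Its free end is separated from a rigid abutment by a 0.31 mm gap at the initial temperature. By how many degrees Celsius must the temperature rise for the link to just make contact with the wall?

Contact occurs when the free expansion equals the gap: αΔT L = 0.31 mm.
ΔT = 0.31 / (16.3×10⁻⁶ × 625) = 30.43 °C.

ΔT ≈ 30.4 °C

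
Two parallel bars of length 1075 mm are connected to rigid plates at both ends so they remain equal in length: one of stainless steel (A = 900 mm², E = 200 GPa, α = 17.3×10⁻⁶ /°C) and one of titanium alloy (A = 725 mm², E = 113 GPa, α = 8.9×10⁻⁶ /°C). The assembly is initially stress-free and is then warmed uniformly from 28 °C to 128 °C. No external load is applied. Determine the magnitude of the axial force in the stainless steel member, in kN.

P ≈ 47.3 kN (compressive in the stainless steel)

Equilibrium of a rigid end plate with no external load gives equal and opposite internal forces ±P in the two members. Since α_{stainless steel} > α_{titanium alloy}, heating drives the stainless steel into compression and the titanium alloy into tension.
Setting the final lengths equal and cancelling L: (α₁ − α₂)ΔT = P/(A₁E₁) + P/(A₂E₂).
|α₁ − α₂|·ΔT = 8.4×10⁻⁶ × 100 = 0.00084.
1/(A₁E₁) + 1/(A₂E₂) = 1/(900×200×10³) + 1/(725×113×10³) = 1.776×10⁻⁸ N⁻¹.
P = 0.00084 / 1.776×10⁻⁸ = 47290 N = 47.29 kN.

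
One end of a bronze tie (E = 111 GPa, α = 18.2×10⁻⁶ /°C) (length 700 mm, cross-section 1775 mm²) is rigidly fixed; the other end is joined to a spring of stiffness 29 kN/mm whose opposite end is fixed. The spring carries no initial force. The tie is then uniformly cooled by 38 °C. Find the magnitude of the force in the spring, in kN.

P ≈ 12.7 kN

Free thermal contraction: δ_free = αΔT L = 18.2×10⁻⁶ × 38 × 700 = 0.4841 mm.
Let P be the tensile force in the spring. The tie extends elastically by PL/(AE) and the spring stretches by P/k; together these equal δ_free.
So P = δ_free / [L/(AE) + 1/k] = 0.4841 / [ 700/(1775×111×10³) + 1/(29×10³) ].
P = 0.4841 / 3.804×10⁻⁵ = 12730 N.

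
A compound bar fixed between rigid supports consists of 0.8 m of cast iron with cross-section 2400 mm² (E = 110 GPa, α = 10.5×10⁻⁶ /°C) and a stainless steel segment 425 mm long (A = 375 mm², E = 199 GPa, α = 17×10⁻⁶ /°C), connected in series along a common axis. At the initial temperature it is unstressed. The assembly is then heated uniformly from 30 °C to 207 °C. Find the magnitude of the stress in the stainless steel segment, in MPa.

If the supports were absent, the total length change would be Σ αᵢΔT Lᵢ = 10.5×10⁻⁶×177×800 + 17×10⁻⁶×177×425 = 2.766 mm.
Since the ends are fixed, an axial force P builds up, equal in every segment, with P · Σ Lᵢ/(AᵢEᵢ) = δ_free.
The series flexibility is Σ Lᵢ/(AᵢEᵢ) = 800/(2400×110×10³) + 425/(375×199×10³) = 8.725×10⁻⁶ mm/N.
P = 2.766 / 8.725×10⁻⁶ = 317000 N = 317 kN, compressive.
σ_{stainless steel} = P / A = 317000 / 375 = 845.2 MPa.

σ ≈ 845 MPa (compressive)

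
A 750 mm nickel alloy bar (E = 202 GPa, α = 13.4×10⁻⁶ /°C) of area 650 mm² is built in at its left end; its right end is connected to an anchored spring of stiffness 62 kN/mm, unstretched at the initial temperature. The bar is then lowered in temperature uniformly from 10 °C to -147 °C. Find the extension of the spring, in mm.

If the spring were absent the bar would shorten by αΔT L = 13.4×10⁻⁶ × 157 × 750 = 1.578 mm.
With a force P in the spring, the elastic change of the bar is PL/(AE) and that of the spring is P/k; compatibility requires their sum to equal δ_free.
So P = δ_free / [L/(AE) + 1/k] = 1.578 / [ 750/(650×202×10³) + 1/(62×10³) ].
P = 1.578 / 2.184×10⁻⁵ = 72240 N.
Spring extension = P/k = 72240/(62×10³) = 1.165 mm.

δ ≈ 1.17 mm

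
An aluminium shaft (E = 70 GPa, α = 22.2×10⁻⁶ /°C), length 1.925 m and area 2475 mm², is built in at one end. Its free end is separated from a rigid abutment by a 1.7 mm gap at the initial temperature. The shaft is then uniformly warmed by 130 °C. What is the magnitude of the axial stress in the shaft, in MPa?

σ ≈ 140 MPa (compressive)

Free thermal elongation = αΔT L = 22.2×10⁻⁶ × 130 × 1925 = 5.556 mm.
After closing the 1.7 mm clearance, 5.556 − 1.7 = 3.856 mm of expansion remains to be suppressed by the wall.
That suppressed elongation corresponds to σ = E·Δ/L = 70×10³ × 3.856/1925 = 140.2 MPa.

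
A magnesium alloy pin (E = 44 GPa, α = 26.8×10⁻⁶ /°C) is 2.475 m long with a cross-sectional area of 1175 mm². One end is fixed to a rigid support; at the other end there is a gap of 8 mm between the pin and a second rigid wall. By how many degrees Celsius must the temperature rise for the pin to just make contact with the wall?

ΔT ≈ 121 °C

The gap closes when αΔT L = 8 mm, since the pin is still unstressed at that instant.
ΔT = 8 / (26.8×10⁻⁶ × 2475) = 120.6 °C.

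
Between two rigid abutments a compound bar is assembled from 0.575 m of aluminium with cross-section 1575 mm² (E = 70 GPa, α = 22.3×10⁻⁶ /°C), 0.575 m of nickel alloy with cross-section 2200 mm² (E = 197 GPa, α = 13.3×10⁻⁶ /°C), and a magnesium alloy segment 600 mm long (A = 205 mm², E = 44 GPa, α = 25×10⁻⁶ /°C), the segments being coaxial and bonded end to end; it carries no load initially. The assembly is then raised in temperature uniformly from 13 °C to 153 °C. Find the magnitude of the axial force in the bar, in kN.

P ≈ 68 kN (compressive)

Free thermal expansion of the whole bar: Σ αᵢΔT Lᵢ = 22.3×10⁻⁶×140×575 + 13.3×10⁻⁶×140×575 + 25×10⁻⁶×140×600 = 4.966 mm.
The rigid supports impose zero overall length change; the single axial force P common to all segments must satisfy P Σ Lᵢ/(AᵢEᵢ) = δ_free.
The series flexibility is Σ Lᵢ/(AᵢEᵢ) = 575/(1575×70×10³) + 575/(2200×197×10³) + 600/(205×44×10³) = 7.306×10⁻⁵ mm/N.
Hence P = δ_free / Σ(L/AE) = 4.966/7.306×10⁻⁵ = 67.97 kN (compressive).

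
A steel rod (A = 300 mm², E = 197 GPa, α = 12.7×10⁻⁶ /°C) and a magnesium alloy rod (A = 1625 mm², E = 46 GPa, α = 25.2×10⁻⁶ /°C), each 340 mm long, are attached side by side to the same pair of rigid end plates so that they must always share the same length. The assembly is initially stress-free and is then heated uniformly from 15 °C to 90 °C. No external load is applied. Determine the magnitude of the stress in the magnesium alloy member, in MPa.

The magnesium alloy has the larger α, so on heating it would change length more than the steel if both were free. The rigid plates force a common final length, so the magnesium alloy is put into compression and the steel into tension, with equal and opposite forces P (no external load).
Equating the net (thermal + elastic) strains gives |α₁ − α₂|·ΔT = P·[1/(A₁E₁) + 1/(A₂E₂)].
|α₁ − α₂|·ΔT = 12.5×10⁻⁶ × 75 = 0.0009375.
1/(A₁E₁) + 1/(A₂E₂) = 1/(300×197×10³) + 1/(1625×46×10³) = 3.03×10⁻⁸ N⁻¹.
P = 0.0009375 / 3.03×10⁻⁸ = 30940 N = 30.94 kN.
σ_{magnesium alloy} = P/A₂ = 30940/1625 = 19.04 MPa, compressive.

σ ≈ 19 MPa (compressive)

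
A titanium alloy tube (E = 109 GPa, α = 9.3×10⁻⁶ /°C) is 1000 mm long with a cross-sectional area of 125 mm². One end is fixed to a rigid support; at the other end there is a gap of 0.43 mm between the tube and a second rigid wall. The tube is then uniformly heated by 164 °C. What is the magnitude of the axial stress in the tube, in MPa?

σ ≈ 119 MPa (compressive)

If the wall were absent the tube would grow by αΔT L = 9.3×10⁻⁶ × 164 × 1000 = 1.525 mm.
After closing the 0.43 mm clearance, 1.525 − 0.43 = 1.095 mm of expansion remains to be suppressed by the wall.
So σ = E(δ_free − g)/L = 109×10³ × 1.095/1000 = 119.4 MPa.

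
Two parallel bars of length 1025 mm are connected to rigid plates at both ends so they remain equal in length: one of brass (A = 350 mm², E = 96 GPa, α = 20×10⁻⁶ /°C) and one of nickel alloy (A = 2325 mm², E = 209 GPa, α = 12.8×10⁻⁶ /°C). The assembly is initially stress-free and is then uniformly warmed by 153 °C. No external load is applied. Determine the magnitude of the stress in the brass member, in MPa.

σ ≈ 98.9 MPa (compressive)

The brass has the larger α, so on heating it would change length more than the nickel alloy if both were free. The rigid plates force a common final length, so the brass is put into compression and the nickel alloy into tension, with equal and opposite forces P (no external load).
Setting the final lengths equal and cancelling L: (α₁ − α₂)ΔT = P/(A₁E₁) + P/(A₂E₂).
|α₁ − α₂|·ΔT = 7.2×10⁻⁶ × 153 = 0.001102.
1/(A₁E₁) + 1/(A₂E₂) = 1/(350×96×10³) + 1/(2325×209×10³) = 3.182×10⁻⁸ N⁻¹.
P = 0.001102 / 3.182×10⁻⁸ = 34620 N = 34.62 kN.
σ_{brass} = P/A₁ = 34620/350 = 98.91 MPa, compressive.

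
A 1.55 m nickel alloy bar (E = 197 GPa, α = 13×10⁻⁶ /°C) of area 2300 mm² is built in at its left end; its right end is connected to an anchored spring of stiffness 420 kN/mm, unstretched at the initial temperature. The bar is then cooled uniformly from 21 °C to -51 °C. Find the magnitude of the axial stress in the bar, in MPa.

σ ≈ 109 MPa (tensile)

Free thermal contraction: δ_free = αΔT L = 13×10⁻⁶ × 72 × 1550 = 1.451 mm.
With a force P in the spring, the elastic change of the bar is PL/(AE) and that of the spring is P/k; compatibility requires their sum to equal δ_free.
P [ L/(AE) + 1/k ] = δ_free → P [ 1550/(2300×197×10³) + 1/(420×10³) ] = 1.451.
P = 1.451 / 5.802×10⁻⁶ = 250100 N.
σ = P/A = 250100/2300 = 108.7 MPa.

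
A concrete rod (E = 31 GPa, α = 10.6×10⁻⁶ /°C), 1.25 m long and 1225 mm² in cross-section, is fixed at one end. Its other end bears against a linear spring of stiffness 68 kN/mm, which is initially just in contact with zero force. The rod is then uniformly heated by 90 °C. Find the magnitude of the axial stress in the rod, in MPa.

Free thermal expansion: δ_free = αΔT L = 10.6×10⁻⁶ × 90 × 1250 = 1.192 mm.
Let P be the compressive force at the spring. The rod shortens elastically by PL/(AE) and the spring compresses by P/k; together these equal δ_free.
P [ L/(AE) + 1/k ] = δ_free → P [ 1250/(1225×31×10³) + 1/(68×10³) ] = 1.192.
P = 1.192 / 4.762×10⁻⁵ = 25040 N.
σ = P/A = 25040/1225 = 20.44 MPa.

σ ≈ 20.4 MPa (compressive)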